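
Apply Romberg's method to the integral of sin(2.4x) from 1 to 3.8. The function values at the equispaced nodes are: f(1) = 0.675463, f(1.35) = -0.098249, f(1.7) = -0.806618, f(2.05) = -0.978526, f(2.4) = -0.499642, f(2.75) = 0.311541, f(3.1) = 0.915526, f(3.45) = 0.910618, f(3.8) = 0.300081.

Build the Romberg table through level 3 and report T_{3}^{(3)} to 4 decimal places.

T_{0}^{(0)} (trapezoid, 1 panel, h=2.8000): 1.365762
T_{1}^{(0)} (trapezoid, 2 panels, h=1.4000): -0.016618
T_{2}^{(0)} (trapezoid, 4 panels, h=0.7000): 0.067927
T_{3}^{(0)} (trapezoid, 8 panels, h=0.3500): 0.084848
T_{1}^{(1)} = -0.016618 + (-0.016618 − 1.365762)/3 = -0.477411
T_{2}^{(1)} = 0.067927 + (0.067927 − (-0.016618))/3 = 0.096109
T_{3}^{(1)} = 0.084848 + (0.084848 − 0.067927)/3 = 0.090488
T_{2}^{(2)} = 0.096109 + (0.096109 − (-0.477411))/15 = 0.134344
T_{3}^{(2)} = 0.090488 + (0.090488 − 0.096109)/15 = 0.090113
T_{3}^{(3)} = 0.090113 + (0.090113 − 0.134344)/63 = 0.089411

0.0894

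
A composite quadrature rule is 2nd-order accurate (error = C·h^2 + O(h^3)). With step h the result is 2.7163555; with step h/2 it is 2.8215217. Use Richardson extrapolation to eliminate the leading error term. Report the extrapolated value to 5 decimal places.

The leading error scales as h^2; refining by a factor of 2 reduces it by 2^2 = 4.
Extrapolated value = (4·A(h/2) − A(h)) / (4 − 1)
= (4·2.8215217 − 2.7163555) / 3
= 8.5697313 / 3 = 2.8565771

2.85658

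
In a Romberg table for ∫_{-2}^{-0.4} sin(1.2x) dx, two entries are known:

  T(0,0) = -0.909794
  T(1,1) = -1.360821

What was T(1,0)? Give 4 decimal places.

From T(1,1) = (4·T(1,0) − T(0,0))/3, solve for T(1,0):
4·T(1,0) = 3·(-1.360821) + (-0.909794) = -4.992257
T(1,0) = -1.248064

-1.2481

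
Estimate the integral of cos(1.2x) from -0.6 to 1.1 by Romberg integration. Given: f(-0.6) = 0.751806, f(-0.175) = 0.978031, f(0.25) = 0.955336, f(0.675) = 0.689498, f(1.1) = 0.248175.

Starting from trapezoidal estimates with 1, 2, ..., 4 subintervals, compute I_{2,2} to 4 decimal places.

1.3567

I_{0,0} (trapezoid, 1 panel, h=1.7000): 0.849984
I_{1,0} (trapezoid, 2 panels, h=0.8500): 1.237028
I_{2,0} (trapezoid, 4 panels, h=0.4250): 1.327214
I_{1,1} = 1.237028 + (1.237028 − 0.849984)/3 = 1.366043
I_{2,1} = 1.327214 + (1.327214 − 1.237028)/3 = 1.357276
I_{2,2} = 1.357276 + (1.357276 − 1.366043)/15 = 1.356692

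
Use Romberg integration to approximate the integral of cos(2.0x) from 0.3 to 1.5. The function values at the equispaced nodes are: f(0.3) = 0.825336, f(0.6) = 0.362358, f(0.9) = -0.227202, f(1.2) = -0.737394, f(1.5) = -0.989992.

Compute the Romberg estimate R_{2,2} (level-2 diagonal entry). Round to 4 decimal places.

R_{0,0} (trapezoid, 1 panel, h=1.2000): -0.098794
R_{1,0} (trapezoid, 2 panels, h=0.6000): -0.185718
R_{2,0} (trapezoid, 4 panels, h=0.3000): -0.205370
R_{1,1} = -0.185718 + (-0.185718 − (-0.098794))/3 = -0.214693
R_{2,1} = -0.205370 + (-0.205370 − (-0.185718))/3 = -0.211921
R_{2,2} = -0.211921 + (-0.211921 − (-0.214693))/15 = -0.211736

-0.2117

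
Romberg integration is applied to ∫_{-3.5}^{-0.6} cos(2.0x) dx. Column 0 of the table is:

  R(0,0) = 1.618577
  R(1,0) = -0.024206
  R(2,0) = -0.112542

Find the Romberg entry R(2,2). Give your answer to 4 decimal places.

-0.1133

Richardson extrapolation on the trapezoidal column (denominator 4−1=3):
R(1,1) = -0.024206 + (-0.024206 − 1.618577)/3 = -0.571800
R(2,1) = -0.112542 + (-0.112542 − (-0.024206))/3 = -0.141987
R(2,2) = -0.141987 + (-0.141987 − (-0.571800))/15 = -0.113333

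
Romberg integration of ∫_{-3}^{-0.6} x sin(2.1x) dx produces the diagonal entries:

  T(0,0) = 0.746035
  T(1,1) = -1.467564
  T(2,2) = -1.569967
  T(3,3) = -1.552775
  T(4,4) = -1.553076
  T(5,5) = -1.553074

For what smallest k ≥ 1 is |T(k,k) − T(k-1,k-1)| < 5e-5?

|T(1,1) − T(0,0)| = 2.213599 ≥ 5e-5
|T(2,2) − T(1,1)| = 0.102403 ≥ 5e-5
|T(3,3) − T(2,2)| = 0.017192 ≥ 5e-5
|T(4,4) − T(3,3)| = 0.000301 ≥ 5e-5
|T(5,5) − T(4,4)| = 0.000002 < 5e-5

k = 5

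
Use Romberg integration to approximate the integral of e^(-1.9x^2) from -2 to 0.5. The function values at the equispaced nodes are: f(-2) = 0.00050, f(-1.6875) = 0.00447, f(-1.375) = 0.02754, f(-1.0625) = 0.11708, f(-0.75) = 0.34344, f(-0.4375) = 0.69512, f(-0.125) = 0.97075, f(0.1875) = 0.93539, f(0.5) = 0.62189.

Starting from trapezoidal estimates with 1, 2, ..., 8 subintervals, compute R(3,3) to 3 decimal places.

R(0,0) (trapezoid, 1 panel, h=2.5000): 0.77799
R(1,0) (trapezoid, 2 panels, h=1.2500): 0.81829
R(2,0) (trapezoid, 4 panels, h=0.6250): 1.03308
R(3,0) (trapezoid, 8 panels, h=0.3125): 1.06406
R(1,1) = 0.81829 + (0.81829 − 0.77799)/3 = 0.83172
R(2,1) = 1.03308 + (1.03308 − 0.81829)/3 = 1.10468
R(3,1) = 1.06406 + (1.06406 − 1.03308)/3 = 1.07439
R(2,2) = 1.10468 + (1.10468 − 0.83172)/15 = 1.12288
R(3,2) = 1.07439 + (1.07439 − 1.10468)/15 = 1.07237
R(3,3) = 1.07237 + (1.07237 − 1.12288)/63 = 1.07157

1.072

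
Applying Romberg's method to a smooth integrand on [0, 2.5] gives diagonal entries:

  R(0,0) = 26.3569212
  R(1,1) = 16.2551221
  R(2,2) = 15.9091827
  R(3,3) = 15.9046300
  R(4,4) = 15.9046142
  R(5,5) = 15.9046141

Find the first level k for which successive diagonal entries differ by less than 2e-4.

k = 4

|R(1,1) − R(0,0)| = 10.1017991 ≥ 2e-4
|R(2,2) − R(1,1)| = 0.3459394 ≥ 2e-4
|R(3,3) − R(2,2)| = 0.0045527 ≥ 2e-4
|R(4,4) − R(3,3)| = 0.0000158 < 2e-4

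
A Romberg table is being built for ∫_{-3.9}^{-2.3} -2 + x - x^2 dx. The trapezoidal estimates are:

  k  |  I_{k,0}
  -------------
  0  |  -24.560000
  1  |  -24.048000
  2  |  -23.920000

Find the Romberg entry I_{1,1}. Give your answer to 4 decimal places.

Richardson extrapolation on the trapezoidal column (denominator 4−1=3):
I_{1,1} = -24.048000 + (-24.048000 − (-24.560000))/3 = -23.877333

-23.8773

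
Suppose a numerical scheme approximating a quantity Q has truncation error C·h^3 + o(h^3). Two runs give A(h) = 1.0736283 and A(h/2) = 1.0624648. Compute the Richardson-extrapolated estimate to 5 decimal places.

Extrapolated value = (8·A(h/2) − A(h)) / (8 − 1)
= (8·1.0624648 − 1.0736283) / 7
= 7.4260901 / 7 = 1.0608700

1.06087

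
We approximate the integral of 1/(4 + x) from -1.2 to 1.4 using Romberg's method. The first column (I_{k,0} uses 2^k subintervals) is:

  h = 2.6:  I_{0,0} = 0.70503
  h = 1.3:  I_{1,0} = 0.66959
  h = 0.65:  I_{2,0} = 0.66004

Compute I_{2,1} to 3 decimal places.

0.657

Richardson extrapolation on the trapezoidal column (denominator 4−1=3):
I_{2,1} = (4·0.66004 − 0.66959) / 3 = 0.65686
(Column j=1 coincides with Simpson's rule on the same nodes.)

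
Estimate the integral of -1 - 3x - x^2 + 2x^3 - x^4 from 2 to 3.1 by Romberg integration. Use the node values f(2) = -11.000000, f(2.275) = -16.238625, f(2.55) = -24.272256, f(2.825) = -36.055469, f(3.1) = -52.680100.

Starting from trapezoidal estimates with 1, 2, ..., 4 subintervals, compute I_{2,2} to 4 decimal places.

I_{0,0} (trapezoid, 1 panel, h=1.1000): -35.024055
I_{1,0} (trapezoid, 2 panels, h=0.5500): -30.861768
I_{2,0} (trapezoid, 4 panels, h=0.2750): -29.811760
I_{1,1} = -30.861768 + (-30.861768 − (-35.024055))/3 = -29.474339
I_{2,1} = -29.811760 + (-29.811760 − (-30.861768))/3 = -29.461757
I_{2,2} = -29.461757 + (-29.461757 − (-29.474339))/15 = -29.460918

-29.4609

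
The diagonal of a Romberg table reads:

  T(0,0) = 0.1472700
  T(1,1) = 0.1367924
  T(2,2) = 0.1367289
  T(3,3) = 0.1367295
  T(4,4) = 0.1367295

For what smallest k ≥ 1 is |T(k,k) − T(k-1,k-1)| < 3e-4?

k = 2

|T(1,1) − T(0,0)| = 0.0104776 ≥ 3e-4
|T(2,2) − T(1,1)| = 0.0000635 < 3e-4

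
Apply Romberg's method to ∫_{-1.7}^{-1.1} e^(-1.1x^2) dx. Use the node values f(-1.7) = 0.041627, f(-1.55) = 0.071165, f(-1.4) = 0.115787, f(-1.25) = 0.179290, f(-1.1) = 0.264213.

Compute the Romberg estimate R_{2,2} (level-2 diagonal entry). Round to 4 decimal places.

0.0770

R_{0,0} (trapezoid, 1 panel, h=0.6000): 0.091752
R_{1,0} (trapezoid, 2 panels, h=0.3000): 0.080612
R_{2,0} (trapezoid, 4 panels, h=0.1500): 0.077874
R_{1,1} = 0.080612 + (0.080612 − 0.091752)/3 = 0.076899
R_{2,1} = 0.077874 + (0.077874 − 0.080612)/3 = 0.076961
R_{2,2} = 0.076961 + (0.076961 − 0.076899)/15 = 0.076965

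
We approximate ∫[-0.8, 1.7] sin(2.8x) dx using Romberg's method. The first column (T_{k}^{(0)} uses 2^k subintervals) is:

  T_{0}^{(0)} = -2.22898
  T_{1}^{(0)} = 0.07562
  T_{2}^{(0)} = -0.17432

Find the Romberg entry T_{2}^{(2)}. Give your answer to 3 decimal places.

-0.331

Richardson extrapolation on the trapezoidal column (denominator 4−1=3):
T_{1}^{(1)} = (4·0.07562 − (-2.22898)) / 3 = 0.84382
T_{2}^{(1)} = (4·(-0.17432) − 0.07562) / 3 = -0.25763
T_{2}^{(2)} = -0.25763 + (-0.25763 − 0.84382)/15 = -0.33106
(Column j=1 coincides with Simpson's rule on the same nodes.)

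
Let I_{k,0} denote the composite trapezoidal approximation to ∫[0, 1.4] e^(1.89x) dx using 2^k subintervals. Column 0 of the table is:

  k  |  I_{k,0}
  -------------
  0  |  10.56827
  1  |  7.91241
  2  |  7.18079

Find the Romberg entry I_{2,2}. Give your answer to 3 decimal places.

6.931

I_{1,1} = (4·7.91241 − 10.56827) / 3 = 7.02712
I_{2,1} = 7.18079 + (7.18079 − 7.91241)/3 = 6.93692
I_{2,2} = (16·6.93692 − 7.02712) / 15 = 6.93091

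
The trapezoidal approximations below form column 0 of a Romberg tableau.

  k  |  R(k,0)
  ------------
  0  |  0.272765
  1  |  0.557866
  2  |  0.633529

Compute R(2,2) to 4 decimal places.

R(1,1) = (4·0.557866 − 0.272765) / 3 = 0.652900
R(2,1) = 0.633529 + (0.633529 − 0.557866)/3 = 0.658750
R(2,2) = 0.658750 + (0.658750 − 0.652900)/15 = 0.659140
(Column j=1 coincides with Simpson's rule on the same nodes.)

0.6591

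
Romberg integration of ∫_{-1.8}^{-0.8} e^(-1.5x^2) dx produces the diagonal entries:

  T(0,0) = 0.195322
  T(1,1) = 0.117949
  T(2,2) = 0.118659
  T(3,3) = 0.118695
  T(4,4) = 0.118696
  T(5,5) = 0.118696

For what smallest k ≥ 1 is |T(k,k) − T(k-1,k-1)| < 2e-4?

|T(1,1) − T(0,0)| = 0.077373 ≥ 2e-4
|T(2,2) − T(1,1)| = 0.000710 ≥ 2e-4
|T(3,3) − T(2,2)| = 0.000036 < 2e-4

k = 3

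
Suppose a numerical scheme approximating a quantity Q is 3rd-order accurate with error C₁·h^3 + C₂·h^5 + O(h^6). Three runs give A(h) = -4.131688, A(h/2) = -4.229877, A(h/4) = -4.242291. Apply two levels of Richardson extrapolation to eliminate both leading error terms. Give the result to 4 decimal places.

First eliminate the h^3 term (factor 2^3 = 8):
  B₁ = (8·(-4.229877) − (-4.131688))/7 = -4.243904
  B₂ = (8·(-4.242291) − (-4.229877))/7 = -4.244064
Then eliminate the h^5 term (factor 2^5 = 32):
  (32·(-4.244064) − (-4.243904))/31 = -4.244069

-4.2441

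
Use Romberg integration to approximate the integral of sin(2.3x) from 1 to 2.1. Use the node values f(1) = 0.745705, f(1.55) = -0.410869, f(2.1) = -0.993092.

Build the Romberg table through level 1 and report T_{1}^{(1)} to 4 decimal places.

T_{0}^{(0)} (trapezoid, 1 panel, h=1.1000): -0.136063
T_{1}^{(0)} (trapezoid, 2 panels, h=0.5500): -0.294009
T_{1}^{(1)} = -0.294009 + (-0.294009 − (-0.136063))/3 = -0.346658

-0.3467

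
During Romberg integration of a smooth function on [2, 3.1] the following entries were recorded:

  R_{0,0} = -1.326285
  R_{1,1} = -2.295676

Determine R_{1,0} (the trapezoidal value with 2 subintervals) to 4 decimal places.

From R_{1,1} = (4·R_{1,0} − R_{0,0})/3, solve for R_{1,0}:
4·R_{1,0} = 3·(-2.295676) + (-1.326285) = -8.213313
R_{1,0} = -2.053328

-2.0533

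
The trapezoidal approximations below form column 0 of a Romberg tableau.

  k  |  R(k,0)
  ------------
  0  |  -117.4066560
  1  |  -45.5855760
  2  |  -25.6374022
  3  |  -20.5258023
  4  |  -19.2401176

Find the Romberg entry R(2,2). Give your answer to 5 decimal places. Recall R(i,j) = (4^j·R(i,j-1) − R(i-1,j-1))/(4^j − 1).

R(1,1) = (4·(-45.5855760) − (-117.4066560)) / 3 = -21.6452160
R(2,1) = (4·(-25.6374022) − (-45.5855760)) / 3 = -18.9880109
R(2,2) = -18.9880109 + (-18.9880109 − (-21.6452160))/15 = -18.8108639

-18.81086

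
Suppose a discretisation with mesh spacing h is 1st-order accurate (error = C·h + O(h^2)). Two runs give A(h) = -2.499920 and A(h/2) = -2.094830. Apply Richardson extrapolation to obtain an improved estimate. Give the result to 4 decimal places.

-1.6897

The leading error scales as h; refining by a factor of 2 reduces it by 2^1 = 2.
Extrapolated value = (2·A(h/2) − A(h)) / (2 − 1)
= (2·(-2.094830) − (-2.499920)) / 1
= -1.689740 / 1 = -1.689740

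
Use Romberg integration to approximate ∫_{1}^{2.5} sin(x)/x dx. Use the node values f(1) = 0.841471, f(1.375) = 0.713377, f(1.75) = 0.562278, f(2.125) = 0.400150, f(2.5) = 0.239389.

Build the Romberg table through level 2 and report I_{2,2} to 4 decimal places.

I_{0,0} (trapezoid, 1 panel, h=1.5000): 0.810645
I_{1,0} (trapezoid, 2 panels, h=0.7500): 0.827031
I_{2,0} (trapezoid, 4 panels, h=0.3750): 0.831088
I_{1,1} = 0.827031 + (0.827031 − 0.810645)/3 = 0.832493
I_{2,1} = 0.831088 + (0.831088 − 0.827031)/3 = 0.832440
I_{2,2} = 0.832440 + (0.832440 − 0.832493)/15 = 0.832436

0.8324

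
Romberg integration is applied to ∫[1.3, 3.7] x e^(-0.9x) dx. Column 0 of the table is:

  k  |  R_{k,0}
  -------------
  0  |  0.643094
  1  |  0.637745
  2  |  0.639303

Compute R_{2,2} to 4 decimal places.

Richardson extrapolation on the trapezoidal column (denominator 4−1=3):
R_{1,1} = (4·0.637745 − 0.643094) / 3 = 0.635962
R_{2,1} = 0.639303 + (0.639303 − 0.637745)/3 = 0.639822
R_{2,2} = (16·0.639822 − 0.635962) / 15 = 0.640079
(Column j=1 coincides with Simpson's rule on the same nodes.)

0.6401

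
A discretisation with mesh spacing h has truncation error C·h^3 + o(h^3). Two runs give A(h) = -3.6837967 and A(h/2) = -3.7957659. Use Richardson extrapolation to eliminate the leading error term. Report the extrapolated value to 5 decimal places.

The leading error scales as h^3; refining by a factor of 2 reduces it by 2^3 = 8.
Extrapolated value = (8·A(h/2) − A(h)) / (8 − 1)
= (8·(-3.7957659) − (-3.6837967)) / 7
= -26.6823305 / 7 = -3.8117615

-3.81176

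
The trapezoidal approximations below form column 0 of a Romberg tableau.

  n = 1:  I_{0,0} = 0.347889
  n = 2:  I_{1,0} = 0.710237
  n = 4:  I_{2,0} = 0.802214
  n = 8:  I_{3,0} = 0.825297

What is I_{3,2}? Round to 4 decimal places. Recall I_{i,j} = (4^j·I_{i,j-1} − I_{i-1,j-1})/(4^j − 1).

0.8330

Richardson extrapolation on the trapezoidal column (denominator 4−1=3):
I_{2,1} = (4·0.802214 − 0.710237) / 3 = 0.832873
I_{3,1} = 0.825297 + (0.825297 − 0.802214)/3 = 0.832991
I_{3,2} = 0.832991 + (0.832991 − 0.832873)/15 = 0.832999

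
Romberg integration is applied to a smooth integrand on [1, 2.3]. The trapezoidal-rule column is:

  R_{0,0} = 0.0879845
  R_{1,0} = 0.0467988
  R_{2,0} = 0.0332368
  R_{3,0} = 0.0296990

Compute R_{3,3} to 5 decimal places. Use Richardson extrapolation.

Richardson extrapolation on the trapezoidal column (denominator 4−1=3):
R_{1,1} = (4·0.0467988 − 0.0879845) / 3 = 0.0330702
R_{2,1} = 0.0332368 + (0.0332368 − 0.0467988)/3 = 0.0287161
R_{3,1} = 0.0296990 + (0.0296990 − 0.0332368)/3 = 0.0285197
R_{2,2} = 0.0287161 + (0.0287161 − 0.0330702)/15 = 0.0284258
R_{3,2} = (16·0.0285197 − 0.0287161) / 15 = 0.0285066
R_{3,3} = 0.0285066 + (0.0285066 − 0.0284258)/63 = 0.0285079

0.02851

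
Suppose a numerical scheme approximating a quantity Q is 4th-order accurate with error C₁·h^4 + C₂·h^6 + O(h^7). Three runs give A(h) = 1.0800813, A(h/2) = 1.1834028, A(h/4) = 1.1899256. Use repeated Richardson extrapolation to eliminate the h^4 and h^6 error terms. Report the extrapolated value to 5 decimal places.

First eliminate the h^4 term (factor 2^4 = 16):
  B₁ = (16·1.1834028 − 1.0800813)/15 = 1.1902909
  B₂ = (16·1.1899256 − 1.1834028)/15 = 1.1903605
Then eliminate the h^6 term (factor 2^6 = 64):
  (64·1.1903605 − 1.1902909)/63 = 1.1903616

1.19036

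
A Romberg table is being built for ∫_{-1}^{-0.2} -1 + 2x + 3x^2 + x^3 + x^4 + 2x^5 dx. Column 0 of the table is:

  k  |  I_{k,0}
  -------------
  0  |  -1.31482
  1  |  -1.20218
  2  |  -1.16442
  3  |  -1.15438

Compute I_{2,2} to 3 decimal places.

-1.151

Richardson extrapolation on the trapezoidal column (denominator 4−1=3):
I_{1,1} = -1.20218 + (-1.20218 − (-1.31482))/3 = -1.16463
I_{2,1} = (4·(-1.16442) − (-1.20218)) / 3 = -1.15183
I_{2,2} = -1.15183 + (-1.15183 − (-1.16463))/15 = -1.15098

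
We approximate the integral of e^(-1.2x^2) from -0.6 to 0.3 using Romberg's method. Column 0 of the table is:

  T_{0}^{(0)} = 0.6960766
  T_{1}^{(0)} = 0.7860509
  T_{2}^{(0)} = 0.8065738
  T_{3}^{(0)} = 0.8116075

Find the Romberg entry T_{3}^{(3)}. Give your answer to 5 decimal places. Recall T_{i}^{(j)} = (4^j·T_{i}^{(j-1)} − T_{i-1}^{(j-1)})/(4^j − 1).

Richardson extrapolation on the trapezoidal column (denominator 4−1=3):
T_{1}^{(1)} = 0.7860509 + (0.7860509 − 0.6960766)/3 = 0.8160423
T_{2}^{(1)} = 0.8065738 + (0.8065738 − 0.7860509)/3 = 0.8134148
T_{3}^{(1)} = 0.8116075 + (0.8116075 − 0.8065738)/3 = 0.8132854
T_{2}^{(2)} = 0.8134148 + (0.8134148 − 0.8160423)/15 = 0.8132396
T_{3}^{(2)} = (16·0.8132854 − 0.8134148) / 15 = 0.8132768
T_{3}^{(3)} = (64·0.8132768 − 0.8132396) / 63 = 0.8132774

0.81328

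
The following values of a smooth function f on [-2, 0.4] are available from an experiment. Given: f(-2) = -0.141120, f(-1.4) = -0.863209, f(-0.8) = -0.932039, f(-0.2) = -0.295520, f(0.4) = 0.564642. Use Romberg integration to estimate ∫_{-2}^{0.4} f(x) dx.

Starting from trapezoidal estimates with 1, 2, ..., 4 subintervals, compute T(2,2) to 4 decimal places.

-1.2080

T(0,0) (trapezoid, 1 panel, h=2.4000): 0.508226
T(1,0) (trapezoid, 2 panels, h=1.2000): -0.864334
T(2,0) (trapezoid, 4 panels, h=0.6000): -1.127404
T(1,1) = -0.864334 + (-0.864334 − 0.508226)/3 = -1.321854
T(2,1) = -1.127404 + (-1.127404 − (-0.864334))/3 = -1.215094
T(2,2) = -1.215094 + (-1.215094 − (-1.321854))/15 = -1.207977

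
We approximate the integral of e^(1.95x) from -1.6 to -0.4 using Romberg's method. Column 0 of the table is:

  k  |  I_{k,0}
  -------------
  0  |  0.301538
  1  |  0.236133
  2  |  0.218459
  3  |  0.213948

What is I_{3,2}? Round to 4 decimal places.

Richardson extrapolation on the trapezoidal column (denominator 4−1=3):
I_{2,1} = 0.218459 + (0.218459 − 0.236133)/3 = 0.212568
I_{3,1} = (4·0.213948 − 0.218459) / 3 = 0.212444
I_{3,2} = (16·0.212444 − 0.212568) / 15 = 0.212436

0.2124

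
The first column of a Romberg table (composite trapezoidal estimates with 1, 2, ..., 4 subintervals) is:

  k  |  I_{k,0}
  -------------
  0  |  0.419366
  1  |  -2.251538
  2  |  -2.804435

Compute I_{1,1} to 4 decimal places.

-3.1418

I_{1,1} = -2.251538 + (-2.251538 − 0.419366)/3 = -3.141839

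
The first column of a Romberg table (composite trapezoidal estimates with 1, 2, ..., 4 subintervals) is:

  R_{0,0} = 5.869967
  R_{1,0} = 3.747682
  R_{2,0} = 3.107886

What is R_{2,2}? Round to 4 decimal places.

2.8849

R_{1,1} = (4·3.747682 − 5.869967) / 3 = 3.040254
R_{2,1} = (4·3.107886 − 3.747682) / 3 = 2.894621
R_{2,2} = (16·2.894621 − 3.040254) / 15 = 2.884912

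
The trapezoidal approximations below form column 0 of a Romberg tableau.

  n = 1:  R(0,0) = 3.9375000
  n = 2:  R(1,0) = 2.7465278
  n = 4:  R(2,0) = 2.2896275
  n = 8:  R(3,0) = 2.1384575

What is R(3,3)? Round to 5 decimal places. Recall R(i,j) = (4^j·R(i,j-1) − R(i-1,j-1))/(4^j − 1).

2.08417

Richardson extrapolation on the trapezoidal column (denominator 4−1=3):
R(1,1) = 2.7465278 + (2.7465278 − 3.9375000)/3 = 2.3495371
R(2,1) = (4·2.2896275 − 2.7465278) / 3 = 2.1373274
R(3,1) = (4·2.1384575 − 2.2896275) / 3 = 2.0880675
R(2,2) = 2.1373274 + (2.1373274 − 2.3495371)/15 = 2.1231801
R(3,2) = (16·2.0880675 − 2.1373274) / 15 = 2.0847835
R(3,3) = 2.0847835 + (2.0847835 − 2.1231801)/63 = 2.0841740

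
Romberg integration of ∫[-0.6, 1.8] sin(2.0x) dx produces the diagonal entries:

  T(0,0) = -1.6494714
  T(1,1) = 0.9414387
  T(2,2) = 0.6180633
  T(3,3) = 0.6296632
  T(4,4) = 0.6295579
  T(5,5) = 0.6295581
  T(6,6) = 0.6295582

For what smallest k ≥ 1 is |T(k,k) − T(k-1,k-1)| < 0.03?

k = 3

|T(1,1) − T(0,0)| = 2.5909101 ≥ 0.03
|T(2,2) − T(1,1)| = 0.3233754 ≥ 0.03
|T(3,3) − T(2,2)| = 0.0115999 < 0.03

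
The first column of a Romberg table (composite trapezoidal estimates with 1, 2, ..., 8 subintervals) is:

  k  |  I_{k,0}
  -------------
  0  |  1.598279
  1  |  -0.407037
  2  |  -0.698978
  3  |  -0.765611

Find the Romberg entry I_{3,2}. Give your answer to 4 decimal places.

Richardson extrapolation on the trapezoidal column (denominator 4−1=3):
I_{2,1} = -0.698978 + (-0.698978 − (-0.407037))/3 = -0.796292
I_{3,1} = -0.765611 + (-0.765611 − (-0.698978))/3 = -0.787822
I_{3,2} = -0.787822 + (-0.787822 − (-0.796292))/15 = -0.787257

-0.7873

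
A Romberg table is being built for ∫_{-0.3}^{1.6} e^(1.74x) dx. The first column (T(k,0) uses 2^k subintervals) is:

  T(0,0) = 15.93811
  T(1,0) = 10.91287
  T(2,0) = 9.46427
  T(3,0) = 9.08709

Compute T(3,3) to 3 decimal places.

8.960

T(1,1) = 10.91287 + (10.91287 − 15.93811)/3 = 9.23779
T(2,1) = (4·9.46427 − 10.91287) / 3 = 8.98140
T(3,1) = (4·9.08709 − 9.46427) / 3 = 8.96136
T(2,2) = 8.98140 + (8.98140 − 9.23779)/15 = 8.96431
T(3,2) = 8.96136 + (8.96136 − 8.98140)/15 = 8.96002
T(3,3) = (64·8.96002 − 8.96431) / 63 = 8.95995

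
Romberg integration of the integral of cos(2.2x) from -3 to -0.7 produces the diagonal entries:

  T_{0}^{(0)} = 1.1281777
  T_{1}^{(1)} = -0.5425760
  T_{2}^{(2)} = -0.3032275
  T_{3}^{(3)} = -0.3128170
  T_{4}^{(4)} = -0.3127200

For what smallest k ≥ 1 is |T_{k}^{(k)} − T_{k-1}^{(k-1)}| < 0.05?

|T_{1}^{(1)} − T_{0}^{(0)}| = 1.6707537 ≥ 0.05
|T_{2}^{(2)} − T_{1}^{(1)}| = 0.2393485 ≥ 0.05
|T_{3}^{(3)} − T_{2}^{(2)}| = 0.0095895 < 0.05

k = 3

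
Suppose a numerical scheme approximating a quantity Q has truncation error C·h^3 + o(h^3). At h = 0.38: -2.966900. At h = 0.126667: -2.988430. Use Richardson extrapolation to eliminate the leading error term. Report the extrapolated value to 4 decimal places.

-2.9893

The leading error scales as h^3; refining by a factor of 3 reduces it by 3^3 = 27.
Extrapolated value = (27·A(h/3) − A(h)) / (27 − 1)
= (27·(-2.988430) − (-2.966900)) / 26
= -77.720710 / 26 = -2.989258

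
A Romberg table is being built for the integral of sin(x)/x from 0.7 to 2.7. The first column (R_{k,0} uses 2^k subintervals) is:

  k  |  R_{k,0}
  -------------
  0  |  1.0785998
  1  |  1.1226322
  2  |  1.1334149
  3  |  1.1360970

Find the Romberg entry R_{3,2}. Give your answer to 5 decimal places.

1.13699

Richardson extrapolation on the trapezoidal column (denominator 4−1=3):
R_{2,1} = 1.1334149 + (1.1334149 − 1.1226322)/3 = 1.1370091
R_{3,1} = 1.1360970 + (1.1360970 − 1.1334149)/3 = 1.1369910
R_{3,2} = 1.1369910 + (1.1369910 − 1.1370091)/15 = 1.1369898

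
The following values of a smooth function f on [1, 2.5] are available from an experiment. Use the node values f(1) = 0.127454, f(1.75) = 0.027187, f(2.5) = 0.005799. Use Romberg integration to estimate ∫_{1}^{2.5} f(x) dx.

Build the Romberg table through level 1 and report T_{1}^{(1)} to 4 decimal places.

0.0605

T_{0}^{(0)} (trapezoid, 1 panel, h=1.5000): 0.099940
T_{1}^{(0)} (trapezoid, 2 panels, h=0.7500): 0.070360
T_{1}^{(1)} = 0.070360 + (0.070360 − 0.099940)/3 = 0.060500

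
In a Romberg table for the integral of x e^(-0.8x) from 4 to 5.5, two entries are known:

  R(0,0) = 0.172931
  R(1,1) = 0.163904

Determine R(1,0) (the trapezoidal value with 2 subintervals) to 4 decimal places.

0.1662

From R(1,1) = (4·R(1,0) − R(0,0))/3, solve for R(1,0):
4·R(1,0) = 3·0.163904 + 0.172931 = 0.664643
R(1,0) = 0.166161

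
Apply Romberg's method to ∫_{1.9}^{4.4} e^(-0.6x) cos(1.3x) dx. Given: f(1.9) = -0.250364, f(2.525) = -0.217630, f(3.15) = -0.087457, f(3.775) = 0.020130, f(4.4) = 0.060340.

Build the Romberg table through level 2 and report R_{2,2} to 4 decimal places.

R_{0,0} (trapezoid, 1 panel, h=2.5000): -0.237530
R_{1,0} (trapezoid, 2 panels, h=1.2500): -0.228086
R_{2,0} (trapezoid, 4 panels, h=0.6250): -0.237481
R_{1,1} = -0.228086 + (-0.228086 − (-0.237530))/3 = -0.224938
R_{2,1} = -0.237481 + (-0.237481 − (-0.228086))/3 = -0.240613
R_{2,2} = -0.240613 + (-0.240613 − (-0.224938))/15 = -0.241658

-0.2417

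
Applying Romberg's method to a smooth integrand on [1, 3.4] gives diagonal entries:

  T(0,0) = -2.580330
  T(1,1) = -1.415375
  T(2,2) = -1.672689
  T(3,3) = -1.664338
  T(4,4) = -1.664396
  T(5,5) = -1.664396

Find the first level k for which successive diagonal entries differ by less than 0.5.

|T(1,1) − T(0,0)| = 1.164955 ≥ 0.5
|T(2,2) − T(1,1)| = 0.257314 < 0.5

k = 2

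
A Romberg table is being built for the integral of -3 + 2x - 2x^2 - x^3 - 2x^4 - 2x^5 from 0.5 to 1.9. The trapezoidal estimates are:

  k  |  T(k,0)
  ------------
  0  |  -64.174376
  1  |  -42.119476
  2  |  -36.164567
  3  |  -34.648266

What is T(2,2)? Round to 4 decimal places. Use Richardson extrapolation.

Richardson extrapolation on the trapezoidal column (denominator 4−1=3):
T(1,1) = (4·(-42.119476) − (-64.174376)) / 3 = -34.767843
T(2,1) = -36.164567 + (-36.164567 − (-42.119476))/3 = -34.179597
T(2,2) = (16·(-34.179597) − (-34.767843)) / 15 = -34.140381

-34.1404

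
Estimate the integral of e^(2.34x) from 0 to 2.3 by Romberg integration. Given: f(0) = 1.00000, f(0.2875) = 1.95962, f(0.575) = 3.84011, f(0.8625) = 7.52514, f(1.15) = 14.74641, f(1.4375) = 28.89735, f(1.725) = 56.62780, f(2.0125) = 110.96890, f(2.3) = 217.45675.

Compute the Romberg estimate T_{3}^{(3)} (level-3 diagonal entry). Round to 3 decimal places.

92.509

T_{0}^{(0)} (trapezoid, 1 panel, h=2.3000): 251.22526
T_{1}^{(0)} (trapezoid, 2 panels, h=1.1500): 142.57100
T_{2}^{(0)} (trapezoid, 4 panels, h=0.5750): 106.05455
T_{3}^{(0)} (trapezoid, 8 panels, h=0.2875): 95.96569
T_{1}^{(1)} = 142.57100 + (142.57100 − 251.22526)/3 = 106.35291
T_{2}^{(1)} = 106.05455 + (106.05455 − 142.57100)/3 = 93.88240
T_{3}^{(1)} = 95.96569 + (95.96569 − 106.05455)/3 = 92.60274
T_{2}^{(2)} = 93.88240 + (93.88240 − 106.35291)/15 = 93.05103
T_{3}^{(2)} = 92.60274 + (92.60274 − 93.88240)/15 = 92.51743
T_{3}^{(3)} = 92.51743 + (92.51743 − 93.05103)/63 = 92.50896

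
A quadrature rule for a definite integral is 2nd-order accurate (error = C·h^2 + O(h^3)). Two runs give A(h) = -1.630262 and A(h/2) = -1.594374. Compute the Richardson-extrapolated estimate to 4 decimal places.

The leading error scales as h^2; refining by a factor of 2 reduces it by 2^2 = 4.
Extrapolated value = (4·A(h/2) − A(h)) / (4 − 1)
= (4·(-1.594374) − (-1.630262)) / 3
= -4.747234 / 3 = -1.582411

-1.5824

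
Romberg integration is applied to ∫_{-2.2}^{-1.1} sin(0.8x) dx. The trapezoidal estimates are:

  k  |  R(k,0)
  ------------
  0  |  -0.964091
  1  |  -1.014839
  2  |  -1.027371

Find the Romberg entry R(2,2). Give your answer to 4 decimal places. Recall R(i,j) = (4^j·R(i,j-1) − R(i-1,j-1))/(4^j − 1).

R(1,1) = (4·(-1.014839) − (-0.964091)) / 3 = -1.031755
R(2,1) = (4·(-1.027371) − (-1.014839)) / 3 = -1.031548
R(2,2) = (16·(-1.031548) − (-1.031755)) / 15 = -1.031534

-1.0315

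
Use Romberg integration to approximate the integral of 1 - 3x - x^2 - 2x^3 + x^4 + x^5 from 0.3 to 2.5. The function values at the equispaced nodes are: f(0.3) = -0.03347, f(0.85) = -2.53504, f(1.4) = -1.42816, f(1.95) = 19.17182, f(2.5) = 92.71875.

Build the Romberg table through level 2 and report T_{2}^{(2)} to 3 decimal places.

T_{0}^{(0)} (trapezoid, 1 panel, h=2.2000): 101.95381
T_{1}^{(0)} (trapezoid, 2 panels, h=1.1000): 49.40593
T_{2}^{(0)} (trapezoid, 4 panels, h=0.5500): 33.85319
T_{1}^{(1)} = 49.40593 + (49.40593 − 101.95381)/3 = 31.88997
T_{2}^{(1)} = 33.85319 + (33.85319 − 49.40593)/3 = 28.66894
T_{2}^{(2)} = 28.66894 + (28.66894 − 31.88997)/15 = 28.45420

28.454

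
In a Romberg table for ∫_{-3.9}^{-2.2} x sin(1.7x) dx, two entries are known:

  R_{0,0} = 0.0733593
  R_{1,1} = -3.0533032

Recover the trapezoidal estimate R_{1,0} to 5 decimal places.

From R_{1,1} = (4·R_{1,0} − R_{0,0})/3, solve for R_{1,0}:
4·R_{1,0} = 3·(-3.0533032) + 0.0733593 = -9.0865503
R_{1,0} = -2.2716376

-2.27164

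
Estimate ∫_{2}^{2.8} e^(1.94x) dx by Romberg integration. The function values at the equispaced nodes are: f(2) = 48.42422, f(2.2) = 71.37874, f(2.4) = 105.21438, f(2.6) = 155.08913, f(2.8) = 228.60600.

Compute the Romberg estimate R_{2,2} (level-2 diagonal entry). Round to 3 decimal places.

92.878

R_{0,0} (trapezoid, 1 panel, h=0.8000): 110.81209
R_{1,0} (trapezoid, 2 panels, h=0.4000): 97.49180
R_{2,0} (trapezoid, 4 panels, h=0.2000): 94.03947
R_{1,1} = 97.49180 + (97.49180 − 110.81209)/3 = 93.05170
R_{2,1} = 94.03947 + (94.03947 − 97.49180)/3 = 92.88869
R_{2,2} = 92.88869 + (92.88869 − 93.05170)/15 = 92.87782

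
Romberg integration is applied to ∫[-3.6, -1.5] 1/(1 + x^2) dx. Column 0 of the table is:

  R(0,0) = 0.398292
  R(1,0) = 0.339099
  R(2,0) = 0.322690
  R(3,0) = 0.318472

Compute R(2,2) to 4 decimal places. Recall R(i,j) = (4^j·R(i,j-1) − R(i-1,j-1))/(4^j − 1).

Richardson extrapolation on the trapezoidal column (denominator 4−1=3):
R(1,1) = (4·0.339099 − 0.398292) / 3 = 0.319368
R(2,1) = (4·0.322690 − 0.339099) / 3 = 0.317220
R(2,2) = (16·0.317220 − 0.319368) / 15 = 0.317077
(Column j=1 coincides with Simpson's rule on the same nodes.)

0.3171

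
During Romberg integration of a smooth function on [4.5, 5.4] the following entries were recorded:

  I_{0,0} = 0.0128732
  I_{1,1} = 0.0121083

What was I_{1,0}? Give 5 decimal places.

From I_{1,1} = (4·I_{1,0} − I_{0,0})/3, solve for I_{1,0}:
4·I_{1,0} = 3·0.0121083 + 0.0128732 = 0.0491981
I_{1,0} = 0.0122995

0.01230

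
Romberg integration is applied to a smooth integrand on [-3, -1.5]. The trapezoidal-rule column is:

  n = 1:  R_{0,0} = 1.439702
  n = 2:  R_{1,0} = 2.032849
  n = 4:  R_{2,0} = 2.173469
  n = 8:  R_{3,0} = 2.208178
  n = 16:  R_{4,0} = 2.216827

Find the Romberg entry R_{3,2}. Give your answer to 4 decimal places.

R_{2,1} = (4·2.173469 − 2.032849) / 3 = 2.220342
R_{3,1} = (4·2.208178 − 2.173469) / 3 = 2.219748
R_{3,2} = (16·2.219748 − 2.220342) / 15 = 2.219708

2.2197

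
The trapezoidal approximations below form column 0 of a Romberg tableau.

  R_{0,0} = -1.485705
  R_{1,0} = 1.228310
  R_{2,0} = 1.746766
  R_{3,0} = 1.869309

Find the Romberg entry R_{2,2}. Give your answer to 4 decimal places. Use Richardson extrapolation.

R_{1,1} = (4·1.228310 − (-1.485705)) / 3 = 2.132982
R_{2,1} = (4·1.746766 − 1.228310) / 3 = 1.919585
R_{2,2} = (16·1.919585 − 2.132982) / 15 = 1.905359
(Column j=1 coincides with Simpson's rule on the same nodes.)

1.9054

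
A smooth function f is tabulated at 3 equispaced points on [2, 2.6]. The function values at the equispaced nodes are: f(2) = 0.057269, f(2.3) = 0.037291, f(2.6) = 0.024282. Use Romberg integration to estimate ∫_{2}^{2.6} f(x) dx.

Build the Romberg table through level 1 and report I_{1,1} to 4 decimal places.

I_{0,0} (trapezoid, 1 panel, h=0.6000): 0.024465
I_{1,0} (trapezoid, 2 panels, h=0.3000): 0.023420
I_{1,1} = 0.023420 + (0.023420 − 0.024465)/3 = 0.023072

0.0231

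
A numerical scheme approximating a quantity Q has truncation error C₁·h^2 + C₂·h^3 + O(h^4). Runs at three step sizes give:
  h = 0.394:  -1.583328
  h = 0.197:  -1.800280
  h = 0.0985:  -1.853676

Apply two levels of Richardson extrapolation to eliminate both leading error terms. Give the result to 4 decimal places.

-1.8713

First eliminate the h^2 term (factor 2^2 = 4):
  B₁ = (4·(-1.800280) − (-1.583328))/3 = -1.872597
  B₂ = (4·(-1.853676) − (-1.800280))/3 = -1.871475
Then eliminate the h^3 term (factor 2^3 = 8):
  (8·(-1.871475) − (-1.872597))/7 = -1.871315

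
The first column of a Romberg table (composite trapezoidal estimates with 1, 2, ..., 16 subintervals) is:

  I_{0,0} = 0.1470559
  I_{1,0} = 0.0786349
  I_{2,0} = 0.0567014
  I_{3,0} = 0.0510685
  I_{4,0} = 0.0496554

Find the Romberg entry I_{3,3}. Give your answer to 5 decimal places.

0.04918

I_{1,1} = 0.0786349 + (0.0786349 − 0.1470559)/3 = 0.0558279
I_{2,1} = 0.0567014 + (0.0567014 − 0.0786349)/3 = 0.0493902
I_{3,1} = 0.0510685 + (0.0510685 − 0.0567014)/3 = 0.0491909
I_{2,2} = 0.0493902 + (0.0493902 − 0.0558279)/15 = 0.0489610
I_{3,2} = 0.0491909 + (0.0491909 − 0.0493902)/15 = 0.0491776
I_{3,3} = 0.0491776 + (0.0491776 − 0.0489610)/63 = 0.0491810
(Column j=1 coincides with Simpson's rule on the same nodes.)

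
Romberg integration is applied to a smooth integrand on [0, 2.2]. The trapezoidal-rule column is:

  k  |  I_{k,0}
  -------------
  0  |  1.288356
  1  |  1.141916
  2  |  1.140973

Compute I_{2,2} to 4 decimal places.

1.1438

I_{1,1} = 1.141916 + (1.141916 − 1.288356)/3 = 1.093103
I_{2,1} = (4·1.140973 − 1.141916) / 3 = 1.140659
I_{2,2} = 1.140659 + (1.140659 − 1.093103)/15 = 1.143829
(Column j=1 coincides with Simpson's rule on the same nodes.)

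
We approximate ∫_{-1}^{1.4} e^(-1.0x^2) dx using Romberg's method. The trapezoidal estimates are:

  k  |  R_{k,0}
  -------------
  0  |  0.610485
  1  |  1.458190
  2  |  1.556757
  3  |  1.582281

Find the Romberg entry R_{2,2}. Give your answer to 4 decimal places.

R_{1,1} = 1.458190 + (1.458190 − 0.610485)/3 = 1.740758
R_{2,1} = (4·1.556757 − 1.458190) / 3 = 1.589613
R_{2,2} = 1.589613 + (1.589613 − 1.740758)/15 = 1.579537

1.5795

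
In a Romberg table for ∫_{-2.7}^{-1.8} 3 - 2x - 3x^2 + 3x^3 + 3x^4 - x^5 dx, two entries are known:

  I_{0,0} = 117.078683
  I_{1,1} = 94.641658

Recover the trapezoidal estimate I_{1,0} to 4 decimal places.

From I_{1,1} = (4·I_{1,0} − I_{0,0})/3, solve for I_{1,0}:
4·I_{1,0} = 3·94.641658 + 117.078683 = 401.003657
I_{1,0} = 100.250914

100.2509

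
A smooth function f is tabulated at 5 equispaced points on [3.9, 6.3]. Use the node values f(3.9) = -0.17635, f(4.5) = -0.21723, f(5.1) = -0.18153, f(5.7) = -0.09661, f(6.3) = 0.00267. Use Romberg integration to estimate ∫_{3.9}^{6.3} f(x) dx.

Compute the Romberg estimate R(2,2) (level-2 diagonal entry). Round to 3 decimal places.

-0.358

R(0,0) (trapezoid, 1 panel, h=2.4000): -0.20842
R(1,0) (trapezoid, 2 panels, h=1.2000): -0.32204
R(2,0) (trapezoid, 4 panels, h=0.6000): -0.34933
R(1,1) = -0.32204 + (-0.32204 − (-0.20842))/3 = -0.35991
R(2,1) = -0.34933 + (-0.34933 − (-0.32204))/3 = -0.35843
R(2,2) = -0.35843 + (-0.35843 − (-0.35991))/15 = -0.35833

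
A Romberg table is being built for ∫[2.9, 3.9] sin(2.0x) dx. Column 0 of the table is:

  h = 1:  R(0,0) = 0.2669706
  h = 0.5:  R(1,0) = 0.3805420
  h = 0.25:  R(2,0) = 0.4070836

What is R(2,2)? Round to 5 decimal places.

0.41577

Richardson extrapolation on the trapezoidal column (denominator 4−1=3):
R(1,1) = (4·0.3805420 − 0.2669706) / 3 = 0.4183991
R(2,1) = (4·0.4070836 − 0.3805420) / 3 = 0.4159308
R(2,2) = (16·0.4159308 − 0.4183991) / 15 = 0.4157662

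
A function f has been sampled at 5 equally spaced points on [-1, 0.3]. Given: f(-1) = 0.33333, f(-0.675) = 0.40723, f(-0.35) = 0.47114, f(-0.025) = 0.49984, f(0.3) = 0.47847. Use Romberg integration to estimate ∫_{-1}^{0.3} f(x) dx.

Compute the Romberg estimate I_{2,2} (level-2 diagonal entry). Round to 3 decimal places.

I_{0,0} (trapezoid, 1 panel, h=1.3000): 0.52767
I_{1,0} (trapezoid, 2 panels, h=0.6500): 0.57008
I_{2,0} (trapezoid, 4 panels, h=0.3250): 0.57984
I_{1,1} = 0.57008 + (0.57008 − 0.52767)/3 = 0.58422
I_{2,1} = 0.57984 + (0.57984 − 0.57008)/3 = 0.58309
I_{2,2} = 0.58309 + (0.58309 − 0.58422)/15 = 0.58301

0.583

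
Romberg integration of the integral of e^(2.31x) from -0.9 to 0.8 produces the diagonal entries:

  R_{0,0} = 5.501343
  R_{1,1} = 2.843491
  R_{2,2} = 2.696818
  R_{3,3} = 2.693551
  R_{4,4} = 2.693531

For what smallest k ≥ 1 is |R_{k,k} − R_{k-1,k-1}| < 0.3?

|R_{1,1} − R_{0,0}| = 2.657852 ≥ 0.3
|R_{2,2} − R_{1,1}| = 0.146673 < 0.3

k = 2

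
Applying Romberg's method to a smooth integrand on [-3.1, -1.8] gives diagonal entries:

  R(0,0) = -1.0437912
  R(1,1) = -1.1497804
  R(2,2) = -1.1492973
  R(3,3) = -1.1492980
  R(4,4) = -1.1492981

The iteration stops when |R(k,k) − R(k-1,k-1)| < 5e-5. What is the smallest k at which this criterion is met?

|R(1,1) − R(0,0)| = 0.1059892 ≥ 5e-5
|R(2,2) − R(1,1)| = 0.0004831 ≥ 5e-5
|R(3,3) − R(2,2)| = 0.0000007 < 5e-5

k = 3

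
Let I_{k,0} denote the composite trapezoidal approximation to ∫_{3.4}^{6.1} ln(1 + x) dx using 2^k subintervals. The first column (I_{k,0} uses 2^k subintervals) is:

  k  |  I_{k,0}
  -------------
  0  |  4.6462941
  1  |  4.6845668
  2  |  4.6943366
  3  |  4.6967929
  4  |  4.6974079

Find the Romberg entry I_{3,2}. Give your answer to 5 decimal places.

Richardson extrapolation on the trapezoidal column (denominator 4−1=3):
I_{2,1} = (4·4.6943366 − 4.6845668) / 3 = 4.6975932
I_{3,1} = 4.6967929 + (4.6967929 − 4.6943366)/3 = 4.6976117
I_{3,2} = 4.6976117 + (4.6976117 − 4.6975932)/15 = 4.6976129

4.69761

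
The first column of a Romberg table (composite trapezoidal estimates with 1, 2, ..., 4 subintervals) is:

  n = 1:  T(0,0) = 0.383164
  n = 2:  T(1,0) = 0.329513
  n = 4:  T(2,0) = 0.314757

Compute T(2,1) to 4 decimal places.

0.3098

T(2,1) = (4·0.314757 − 0.329513) / 3 = 0.309838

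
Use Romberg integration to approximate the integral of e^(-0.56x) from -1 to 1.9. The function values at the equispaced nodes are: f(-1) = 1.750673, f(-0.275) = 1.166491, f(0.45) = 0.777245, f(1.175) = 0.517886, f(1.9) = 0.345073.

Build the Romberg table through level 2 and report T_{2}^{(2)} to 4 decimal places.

2.5100

T_{0}^{(0)} (trapezoid, 1 panel, h=2.9000): 3.038832
T_{1}^{(0)} (trapezoid, 2 panels, h=1.4500): 2.646421
T_{2}^{(0)} (trapezoid, 4 panels, h=0.7250): 2.544384
T_{1}^{(1)} = 2.646421 + (2.646421 − 3.038832)/3 = 2.515617
T_{2}^{(1)} = 2.544384 + (2.544384 − 2.646421)/3 = 2.510372
T_{2}^{(2)} = 2.510372 + (2.510372 − 2.515617)/15 = 2.510022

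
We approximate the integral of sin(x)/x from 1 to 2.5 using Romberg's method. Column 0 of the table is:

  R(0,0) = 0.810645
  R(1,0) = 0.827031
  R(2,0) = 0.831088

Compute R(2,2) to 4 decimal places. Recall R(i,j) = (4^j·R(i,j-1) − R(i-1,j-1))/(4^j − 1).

R(1,1) = 0.827031 + (0.827031 − 0.810645)/3 = 0.832493
R(2,1) = 0.831088 + (0.831088 − 0.827031)/3 = 0.832440
R(2,2) = 0.832440 + (0.832440 − 0.832493)/15 = 0.832436

0.8324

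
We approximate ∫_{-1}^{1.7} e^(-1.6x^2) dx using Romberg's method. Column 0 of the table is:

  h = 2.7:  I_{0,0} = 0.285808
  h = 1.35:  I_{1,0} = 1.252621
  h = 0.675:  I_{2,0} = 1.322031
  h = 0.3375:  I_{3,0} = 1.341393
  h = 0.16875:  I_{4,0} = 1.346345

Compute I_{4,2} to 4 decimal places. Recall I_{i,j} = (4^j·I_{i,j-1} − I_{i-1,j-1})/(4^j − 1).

I_{3,1} = (4·1.341393 − 1.322031) / 3 = 1.347847
I_{4,1} = (4·1.346345 − 1.341393) / 3 = 1.347996
I_{4,2} = (16·1.347996 − 1.347847) / 15 = 1.348006

1.3480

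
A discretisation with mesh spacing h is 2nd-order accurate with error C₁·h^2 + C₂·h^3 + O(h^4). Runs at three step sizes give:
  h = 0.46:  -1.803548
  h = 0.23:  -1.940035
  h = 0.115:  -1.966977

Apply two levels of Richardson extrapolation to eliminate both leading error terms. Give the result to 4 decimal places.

-1.9746

First eliminate the h^2 term (factor 2^2 = 4):
  B₁ = (4·(-1.940035) − (-1.803548))/3 = -1.985531
  B₂ = (4·(-1.966977) − (-1.940035))/3 = -1.975958
Then eliminate the h^3 term (factor 2^3 = 8):
  (8·(-1.975958) − (-1.985531))/7 = -1.974590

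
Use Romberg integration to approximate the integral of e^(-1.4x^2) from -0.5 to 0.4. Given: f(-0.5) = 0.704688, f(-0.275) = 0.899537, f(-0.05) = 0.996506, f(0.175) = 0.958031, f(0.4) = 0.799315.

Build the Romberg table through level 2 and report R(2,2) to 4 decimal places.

0.8193

R(0,0) (trapezoid, 1 panel, h=0.9000): 0.676801
R(1,0) (trapezoid, 2 panels, h=0.4500): 0.786828
R(2,0) (trapezoid, 4 panels, h=0.2250): 0.811367
R(1,1) = 0.786828 + (0.786828 − 0.676801)/3 = 0.823504
R(2,1) = 0.811367 + (0.811367 − 0.786828)/3 = 0.819547
R(2,2) = 0.819547 + (0.819547 − 0.823504)/15 = 0.819283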